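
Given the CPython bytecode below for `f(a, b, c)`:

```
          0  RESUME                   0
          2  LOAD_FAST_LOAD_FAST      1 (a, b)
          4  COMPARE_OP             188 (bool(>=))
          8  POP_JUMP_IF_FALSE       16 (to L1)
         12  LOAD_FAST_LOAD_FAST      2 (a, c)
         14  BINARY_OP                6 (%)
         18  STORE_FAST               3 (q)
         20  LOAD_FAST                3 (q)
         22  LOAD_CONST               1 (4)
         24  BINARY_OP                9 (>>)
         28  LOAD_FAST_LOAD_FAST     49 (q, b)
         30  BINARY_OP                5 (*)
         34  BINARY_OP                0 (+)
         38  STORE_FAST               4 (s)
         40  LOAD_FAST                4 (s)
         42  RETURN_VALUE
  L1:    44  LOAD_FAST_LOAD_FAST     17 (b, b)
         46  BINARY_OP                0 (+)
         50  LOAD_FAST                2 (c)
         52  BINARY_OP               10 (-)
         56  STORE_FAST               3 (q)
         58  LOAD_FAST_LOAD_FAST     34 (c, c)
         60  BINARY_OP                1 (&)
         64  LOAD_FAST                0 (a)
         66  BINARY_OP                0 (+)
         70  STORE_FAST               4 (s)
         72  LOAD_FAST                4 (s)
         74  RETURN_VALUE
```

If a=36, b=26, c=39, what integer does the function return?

LOAD_FAST_LOAD_FAST a,b → push 36,26. Stack: [36, 26]
COMPARE_OP bool(>=) → 36 vs 26 = True. Stack: [True]
POP_JUMP_IF_FALSE → pop True; no jump. Stack: []
LOAD_FAST_LOAD_FAST a,c → push 36,39. Stack: [36, 39]
BINARY_OP % → 36 % 39 = 36. Stack: [36]
STORE_FAST q → q=36. Stack: []
LOAD_FAST q → push 36. Stack: [36]
LOAD_CONST → push 4. Stack: [36, 4]
BINARY_OP >> → 36 >> 4 = 2. Stack: [2]
LOAD_FAST_LOAD_FAST q,b → push 36,26. Stack: [2, 36, 26]
BINARY_OP * → 36 * 26 = 936. Stack: [2, 936]
BINARY_OP + → 2 + 936 = 938. Stack: [938]
STORE_FAST s → s=938. Stack: []
LOAD_FAST s → push 938. Stack: [938]
RETURN_VALUE → return 938.

938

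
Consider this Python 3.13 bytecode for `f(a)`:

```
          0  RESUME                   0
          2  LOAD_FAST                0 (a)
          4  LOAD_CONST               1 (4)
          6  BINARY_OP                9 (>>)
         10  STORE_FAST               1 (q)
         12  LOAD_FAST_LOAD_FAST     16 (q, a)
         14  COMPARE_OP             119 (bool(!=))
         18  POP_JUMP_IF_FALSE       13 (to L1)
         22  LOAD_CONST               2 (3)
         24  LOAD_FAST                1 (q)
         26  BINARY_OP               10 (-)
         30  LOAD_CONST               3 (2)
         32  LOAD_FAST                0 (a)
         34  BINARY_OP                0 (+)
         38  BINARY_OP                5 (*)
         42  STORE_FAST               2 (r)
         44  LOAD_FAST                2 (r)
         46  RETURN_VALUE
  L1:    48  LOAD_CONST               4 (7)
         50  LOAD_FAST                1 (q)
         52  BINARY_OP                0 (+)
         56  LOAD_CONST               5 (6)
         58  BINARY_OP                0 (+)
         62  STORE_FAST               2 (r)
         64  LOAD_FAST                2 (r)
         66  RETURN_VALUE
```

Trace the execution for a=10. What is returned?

36

LOAD_FAST a → push 10. Stack: [10]
LOAD_CONST → push 4. Stack: [10, 4]
BINARY_OP >> → 10 >> 4 = 0. Stack: [0]
STORE_FAST q → q=0. Stack: []
LOAD_FAST_LOAD_FAST q,a → push 0,10. Stack: [0, 10]
COMPARE_OP bool(!=) → 0 vs 10 = True. Stack: [True]
POP_JUMP_IF_FALSE → pop True; no jump. Stack: []
LOAD_CONST → push 3. Stack: [3]
LOAD_FAST q → push 0. Stack: [3, 0]
BINARY_OP - → 3 - 0 = 3. Stack: [3]
LOAD_CONST → push 2. Stack: [3, 2]
LOAD_FAST a → push 10. Stack: [3, 2, 10]
BINARY_OP + → 2 + 10 = 12. Stack: [3, 12]
BINARY_OP * → 3 * 12 = 36. Stack: [36]
STORE_FAST r → r=36. Stack: []
LOAD_FAST r → push 36. Stack: [36]
RETURN_VALUE → return 36.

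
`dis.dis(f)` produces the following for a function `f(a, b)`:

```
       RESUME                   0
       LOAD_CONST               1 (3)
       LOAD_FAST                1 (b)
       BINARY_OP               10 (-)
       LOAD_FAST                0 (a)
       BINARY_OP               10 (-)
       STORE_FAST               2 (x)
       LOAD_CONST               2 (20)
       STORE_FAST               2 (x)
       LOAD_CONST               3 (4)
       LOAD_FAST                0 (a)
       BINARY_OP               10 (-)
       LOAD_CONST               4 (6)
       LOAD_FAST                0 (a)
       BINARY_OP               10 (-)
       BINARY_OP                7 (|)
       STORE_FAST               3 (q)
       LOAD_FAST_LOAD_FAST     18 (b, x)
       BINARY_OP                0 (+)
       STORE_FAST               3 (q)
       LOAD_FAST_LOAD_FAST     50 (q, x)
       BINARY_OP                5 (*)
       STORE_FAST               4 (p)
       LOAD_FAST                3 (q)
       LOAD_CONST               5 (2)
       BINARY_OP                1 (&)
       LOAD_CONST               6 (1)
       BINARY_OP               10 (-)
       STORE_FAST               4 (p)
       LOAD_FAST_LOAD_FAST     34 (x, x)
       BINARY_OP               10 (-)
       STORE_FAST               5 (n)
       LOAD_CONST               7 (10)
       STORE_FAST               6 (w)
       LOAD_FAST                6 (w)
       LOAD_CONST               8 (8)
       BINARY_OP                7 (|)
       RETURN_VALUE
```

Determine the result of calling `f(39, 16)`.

10

LOAD_CONST → push 3. Stack: [3]
LOAD_FAST b → push 16. Stack: [3, 16]
BINARY_OP - → 3 - 16 = -13. Stack: [-13]
LOAD_FAST a → push 39. Stack: [-13, 39]
BINARY_OP - → -13 - 39 = -52. Stack: [-52]
STORE_FAST x → x=-52. Stack: []
LOAD_CONST → push 20. Stack: [20]
STORE_FAST x → x=20. Stack: []
LOAD_CONST → push 4. Stack: [4]
LOAD_FAST a → push 39. Stack: [4, 39]
BINARY_OP - → 4 - 39 = -35. Stack: [-35]
LOAD_CONST → push 6. Stack: [-35, 6]
LOAD_FAST a → push 39. Stack: [-35, 6, 39]
BINARY_OP - → 6 - 39 = -33. Stack: [-35, -33]
BINARY_OP | → -35 | -33 = -33. Stack: [-33]
STORE_FAST q → q=-33. Stack: []
LOAD_FAST_LOAD_FAST b,x → push 16,20. Stack: [16, 20]
BINARY_OP + → 16 + 20 = 36. Stack: [36]
STORE_FAST q → q=36. Stack: []
LOAD_FAST_LOAD_FAST q,x → push 36,20. Stack: [36, 20]
BINARY_OP * → 36 * 20 = 720. Stack: [720]
STORE_FAST p → p=720. Stack: []
LOAD_FAST q → push 36. Stack: [36]
LOAD_CONST → push 2. Stack: [36, 2]
BINARY_OP & → 36 & 2 = 0. Stack: [0]
LOAD_CONST → push 1. Stack: [0, 1]
BINARY_OP - → 0 - 1 = -1. Stack: [-1]
STORE_FAST p → p=-1. Stack: []
LOAD_FAST_LOAD_FAST x,x → push 20,20. Stack: [20, 20]
BINARY_OP - → 20 - 20 = 0. Stack: [0]
STORE_FAST n → n=0. Stack: []
LOAD_CONST → push 10. Stack: [10]
STORE_FAST w → w=10. Stack: []
LOAD_FAST w → push 10. Stack: [10]
LOAD_CONST → push 8. Stack: [10, 8]
BINARY_OP | → 10 | 8 = 10. Stack: [10]
RETURN_VALUE → return 10.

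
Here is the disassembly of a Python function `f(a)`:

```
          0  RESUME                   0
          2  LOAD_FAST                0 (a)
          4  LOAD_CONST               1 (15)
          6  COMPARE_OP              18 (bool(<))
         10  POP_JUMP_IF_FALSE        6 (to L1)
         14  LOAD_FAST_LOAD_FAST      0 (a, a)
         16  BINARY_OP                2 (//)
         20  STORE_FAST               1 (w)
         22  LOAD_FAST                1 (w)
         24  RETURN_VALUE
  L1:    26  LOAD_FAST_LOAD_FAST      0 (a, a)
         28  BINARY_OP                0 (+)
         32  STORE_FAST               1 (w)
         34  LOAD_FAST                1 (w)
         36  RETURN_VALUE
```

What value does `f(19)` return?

38

LOAD_FAST a → push 19. Stack: [19]
LOAD_CONST → push 15. Stack: [19, 15]
COMPARE_OP bool(<) → 19 vs 15 = False. Stack: [False]
POP_JUMP_IF_FALSE → pop False; jump. Stack: []
LOAD_FAST_LOAD_FAST a,a → push 19,19. Stack: [19, 19]
BINARY_OP + → 19 + 19 = 38. Stack: [38]
STORE_FAST w → w=38. Stack: []
LOAD_FAST w → push 38. Stack: [38]
RETURN_VALUE → return 38.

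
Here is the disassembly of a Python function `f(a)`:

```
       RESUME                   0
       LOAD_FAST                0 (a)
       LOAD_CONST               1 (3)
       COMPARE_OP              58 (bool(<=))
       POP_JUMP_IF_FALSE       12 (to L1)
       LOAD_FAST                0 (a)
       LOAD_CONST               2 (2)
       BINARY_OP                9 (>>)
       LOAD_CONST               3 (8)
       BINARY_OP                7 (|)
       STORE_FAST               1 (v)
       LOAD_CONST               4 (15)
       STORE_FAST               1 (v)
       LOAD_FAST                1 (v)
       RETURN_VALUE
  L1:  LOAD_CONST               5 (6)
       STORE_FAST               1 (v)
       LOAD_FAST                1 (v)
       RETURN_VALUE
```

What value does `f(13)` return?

LOAD_FAST a → push 13. Stack: [13]
LOAD_CONST → push 3. Stack: [13, 3]
COMPARE_OP bool(<=) → 13 vs 3 = False. Stack: [False]
POP_JUMP_IF_FALSE → pop False; jump. Stack: []
LOAD_CONST → push 6. Stack: [6]
STORE_FAST v → v=6. Stack: []
LOAD_FAST v → push 6. Stack: [6]
RETURN_VALUE → return 6.

6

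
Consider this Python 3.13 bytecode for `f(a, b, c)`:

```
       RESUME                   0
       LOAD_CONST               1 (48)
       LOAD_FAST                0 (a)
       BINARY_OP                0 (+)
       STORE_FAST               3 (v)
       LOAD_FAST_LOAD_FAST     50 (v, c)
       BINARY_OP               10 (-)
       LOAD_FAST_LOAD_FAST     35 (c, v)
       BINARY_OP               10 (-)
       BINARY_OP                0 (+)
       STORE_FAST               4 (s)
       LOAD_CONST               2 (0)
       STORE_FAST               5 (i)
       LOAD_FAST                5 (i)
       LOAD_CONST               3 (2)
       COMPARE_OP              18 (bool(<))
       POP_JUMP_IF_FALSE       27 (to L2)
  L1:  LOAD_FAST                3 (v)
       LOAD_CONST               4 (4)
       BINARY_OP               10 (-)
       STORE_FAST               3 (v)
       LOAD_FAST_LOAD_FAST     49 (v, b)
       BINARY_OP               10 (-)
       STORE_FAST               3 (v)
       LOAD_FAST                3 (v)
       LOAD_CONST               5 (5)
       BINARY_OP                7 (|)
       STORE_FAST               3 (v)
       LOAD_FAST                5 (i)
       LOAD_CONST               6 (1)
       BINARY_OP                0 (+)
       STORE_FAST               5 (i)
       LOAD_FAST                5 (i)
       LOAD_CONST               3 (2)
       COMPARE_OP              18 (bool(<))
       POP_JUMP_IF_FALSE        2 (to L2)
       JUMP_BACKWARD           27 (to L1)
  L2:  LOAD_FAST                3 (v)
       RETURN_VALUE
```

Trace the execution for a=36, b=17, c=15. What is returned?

47

LOAD_CONST → push 48. Stack: [48]
LOAD_FAST a → push 36. Stack: [48, 36]
BINARY_OP + → 48 + 36 = 84. Stack: [84]
STORE_FAST v → v=84. Stack: []
LOAD_FAST_LOAD_FAST v,c → push 84,15. Stack: [84, 15]
BINARY_OP - → 84 - 15 = 69. Stack: [69]
LOAD_FAST_LOAD_FAST c,v → push 15,84. Stack: [69, 15, 84]
BINARY_OP - → 15 - 84 = -69. Stack: [69, -69]
BINARY_OP + → 69 + -69 = 0. Stack: [0]
STORE_FAST s → s=0. Stack: []
LOAD_CONST → push 0. Stack: [0]
STORE_FAST i → i=0. Stack: []
LOAD_FAST i → push 0. Stack: [0]
LOAD_CONST → push 2. Stack: [0, 2]
COMPARE_OP bool(<) → 0 vs 2 = True. Stack: [True]
POP_JUMP_IF_FALSE → pop True; no jump. Stack: []
LOAD_FAST v → push 84. Stack: [84]
LOAD_CONST → push 4. Stack: [84, 4]
BINARY_OP - → 84 - 4 = 80. Stack: [80]
STORE_FAST v → v=80. Stack: []
LOAD_FAST_LOAD_FAST v,b → push 80,17. Stack: [80, 17]
BINARY_OP - → 80 - 17 = 63. Stack: [63]
STORE_FAST v → v=63. Stack: []
LOAD_FAST v → push 63. Stack: [63]
LOAD_CONST → push 5. Stack: [63, 5]
BINARY_OP | → 63 | 5 = 63. Stack: [63]
STORE_FAST v → v=63. Stack: []
LOAD_FAST i → push 0. Stack: [0]
LOAD_CONST → push 1. Stack: [0, 1]
BINARY_OP + → 0 + 1 = 1. Stack: [1]
STORE_FAST i → i=1. Stack: []
LOAD_FAST i → push 1. Stack: [1]
LOAD_CONST → push 2. Stack: [1, 2]
COMPARE_OP bool(<) → 1 vs 2 = True. Stack: [True]
POP_JUMP_IF_FALSE → pop True; no jump. Stack: []
LOAD_FAST v → push 63. Stack: [63]
LOAD_CONST → push 4. Stack: [63, 4]
BINARY_OP - → 63 - 4 = 59. Stack: [59]
STORE_FAST v → v=59. Stack: []
LOAD_FAST_LOAD_FAST v,b → push 59,17. Stack: [59, 17]
BINARY_OP - → 59 - 17 = 42. Stack: [42]
STORE_FAST v → v=42. Stack: []
LOAD_FAST v → push 42. Stack: [42]
LOAD_CONST → push 5. Stack: [42, 5]
BINARY_OP | → 42 | 5 = 47. Stack: [47]
STORE_FAST v → v=47. Stack: []
LOAD_FAST i → push 1. Stack: [1]
LOAD_CONST → push 1. Stack: [1, 1]
BINARY_OP + → 1 + 1 = 2. Stack: [2]
STORE_FAST i → i=2. Stack: []
LOAD_FAST i → push 2. Stack: [2]
LOAD_CONST → push 2. Stack: [2, 2]
COMPARE_OP bool(<) → 2 vs 2 = False. Stack: [False]
POP_JUMP_IF_FALSE → pop False; jump. Stack: []
LOAD_FAST v → push 47. Stack: [47]
RETURN_VALUE → return 47.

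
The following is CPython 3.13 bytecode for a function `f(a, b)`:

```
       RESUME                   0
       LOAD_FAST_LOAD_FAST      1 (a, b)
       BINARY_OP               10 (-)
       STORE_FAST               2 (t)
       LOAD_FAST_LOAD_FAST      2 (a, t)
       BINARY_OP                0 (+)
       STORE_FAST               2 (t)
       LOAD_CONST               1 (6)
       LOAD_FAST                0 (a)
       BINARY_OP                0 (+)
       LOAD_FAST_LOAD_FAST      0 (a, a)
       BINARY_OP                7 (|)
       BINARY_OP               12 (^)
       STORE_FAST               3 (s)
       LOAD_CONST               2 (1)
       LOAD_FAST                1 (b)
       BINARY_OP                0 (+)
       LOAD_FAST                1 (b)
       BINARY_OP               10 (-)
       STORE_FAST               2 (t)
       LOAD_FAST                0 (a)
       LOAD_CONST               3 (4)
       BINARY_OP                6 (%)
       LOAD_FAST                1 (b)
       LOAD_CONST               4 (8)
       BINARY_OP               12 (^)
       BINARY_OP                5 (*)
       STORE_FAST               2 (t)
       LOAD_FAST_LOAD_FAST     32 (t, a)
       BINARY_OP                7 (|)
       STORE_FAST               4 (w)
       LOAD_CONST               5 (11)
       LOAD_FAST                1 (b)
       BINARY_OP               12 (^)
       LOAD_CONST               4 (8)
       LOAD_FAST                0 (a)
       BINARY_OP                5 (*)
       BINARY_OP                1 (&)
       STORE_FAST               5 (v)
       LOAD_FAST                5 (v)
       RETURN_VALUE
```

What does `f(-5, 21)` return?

24

LOAD_FAST_LOAD_FAST a,b → push -5,21. Stack: [-5, 21]
BINARY_OP - → -5 - 21 = -26. Stack: [-26]
STORE_FAST t → t=-26. Stack: []
LOAD_FAST_LOAD_FAST a,t → push -5,-26. Stack: [-5, -26]
BINARY_OP + → -5 + -26 = -31. Stack: [-31]
STORE_FAST t → t=-31. Stack: []
LOAD_CONST → push 6. Stack: [6]
LOAD_FAST a → push -5. Stack: [6, -5]
BINARY_OP + → 6 + -5 = 1. Stack: [1]
LOAD_FAST_LOAD_FAST a,a → push -5,-5. Stack: [1, -5, -5]
BINARY_OP | → -5 | -5 = -5. Stack: [1, -5]
BINARY_OP ^ → 1 ^ -5 = -6. Stack: [-6]
STORE_FAST s → s=-6. Stack: []
LOAD_CONST → push 1. Stack: [1]
LOAD_FAST b → push 21. Stack: [1, 21]
BINARY_OP + → 1 + 21 = 22. Stack: [22]
LOAD_FAST b → push 21. Stack: [22, 21]
BINARY_OP - → 22 - 21 = 1. Stack: [1]
STORE_FAST t → t=1. Stack: []
LOAD_FAST a → push -5. Stack: [-5]
LOAD_CONST → push 4. Stack: [-5, 4]
BINARY_OP % → -5 % 4 = 3. Stack: [3]
LOAD_FAST b → push 21. Stack: [3, 21]
LOAD_CONST → push 8. Stack: [3, 21, 8]
BINARY_OP ^ → 21 ^ 8 = 29. Stack: [3, 29]
BINARY_OP * → 3 * 29 = 87. Stack: [87]
STORE_FAST t → t=87. Stack: []
LOAD_FAST_LOAD_FAST t,a → push 87,-5. Stack: [87, -5]
BINARY_OP | → 87 | -5 = -1. Stack: [-1]
STORE_FAST w → w=-1. Stack: []
LOAD_CONST → push 11. Stack: [11]
LOAD_FAST b → push 21. Stack: [11, 21]
BINARY_OP ^ → 11 ^ 21 = 30. Stack: [30]
LOAD_CONST → push 8. Stack: [30, 8]
LOAD_FAST a → push -5. Stack: [30, 8, -5]
BINARY_OP * → 8 * -5 = -40. Stack: [30, -40]
BINARY_OP & → 30 & -40 = 24. Stack: [24]
STORE_FAST v → v=24. Stack: []
LOAD_FAST v → push 24. Stack: [24]
RETURN_VALUE → return 24.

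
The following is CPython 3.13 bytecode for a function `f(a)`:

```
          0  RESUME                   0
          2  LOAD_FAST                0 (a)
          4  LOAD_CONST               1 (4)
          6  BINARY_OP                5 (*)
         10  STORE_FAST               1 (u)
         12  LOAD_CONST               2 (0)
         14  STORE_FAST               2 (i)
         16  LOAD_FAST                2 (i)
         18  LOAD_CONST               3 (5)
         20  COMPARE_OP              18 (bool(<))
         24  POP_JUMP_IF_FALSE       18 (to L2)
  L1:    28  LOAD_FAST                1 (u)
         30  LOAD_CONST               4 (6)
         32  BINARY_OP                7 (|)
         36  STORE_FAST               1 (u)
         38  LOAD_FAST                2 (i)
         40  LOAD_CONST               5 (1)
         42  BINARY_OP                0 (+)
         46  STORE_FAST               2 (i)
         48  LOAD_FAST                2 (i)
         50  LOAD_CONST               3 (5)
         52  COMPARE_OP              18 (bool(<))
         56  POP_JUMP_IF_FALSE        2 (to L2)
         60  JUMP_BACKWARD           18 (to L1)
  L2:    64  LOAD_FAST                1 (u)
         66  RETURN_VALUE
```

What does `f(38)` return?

LOAD_FAST a → push 38
LOAD_CONST → push 4
BINARY_OP * → 38 * 4 = 152
STORE_FAST u → u=152
LOAD_CONST → push 0
STORE_FAST i → i=0
LOAD_FAST i → push 0
LOAD_CONST → push 5
COMPARE_OP bool(<) → 0 vs 5 = True
POP_JUMP_IF_FALSE → pop True; no jump
LOAD_FAST u → push 152
LOAD_CONST → push 6
BINARY_OP | → 152 | 6 = 158
STORE_FAST u → u=158
LOAD_FAST i → push 0
LOAD_CONST → push 1
BINARY_OP + → 0 + 1 = 1
STORE_FAST i → i=1
LOAD_FAST i → push 1
LOAD_CONST → push 5
COMPARE_OP bool(<) → 1 vs 5 = True
POP_JUMP_IF_FALSE → pop True; no jump
LOAD_FAST u → push 158
LOAD_CONST → push 6
BINARY_OP | → 158 | 6 = 158
STORE_FAST u → u=158
LOAD_FAST i → push 1
LOAD_CONST → push 1
BINARY_OP + → 1 + 1 = 2
STORE_FAST i → i=2
LOAD_FAST i → push 2
LOAD_CONST → push 5
COMPARE_OP bool(<) → 2 vs 5 = True
POP_JUMP_IF_FALSE → pop True; no jump
LOAD_FAST u → push 158
LOAD_CONST → push 6
BINARY_OP | → 158 | 6 = 158
STORE_FAST u → u=158
LOAD_FAST i → push 2
LOAD_CONST → push 1
BINARY_OP + → 2 + 1 = 3
STORE_FAST i → i=3
LOAD_FAST i → push 3
LOAD_CONST → push 5
COMPARE_OP bool(<) → 3 vs 5 = True
POP_JUMP_IF_FALSE → pop True; no jump
LOAD_FAST u → push 158
LOAD_CONST → push 6
BINARY_OP | → 158 | 6 = 158
STORE_FAST u → u=158
LOAD_FAST i → push 3
LOAD_CONST → push 1
BINARY_OP + → 3 + 1 = 4
STORE_FAST i → i=4
LOAD_FAST i → push 4
LOAD_CONST → push 5
COMPARE_OP bool(<) → 4 vs 5 = True
POP_JUMP_IF_FALSE → pop True; no jump
LOAD_FAST u → push 158
LOAD_CONST → push 6
BINARY_OP | → 158 | 6 = 158
STORE_FAST u → u=158
LOAD_FAST i → push 4
LOAD_CONST → push 1
BINARY_OP + → 4 + 1 = 5
STORE_FAST i → i=5
LOAD_FAST i → push 5
LOAD_CONST → push 5
COMPARE_OP bool(<) → 5 vs 5 = False
POP_JUMP_IF_FALSE → pop False; jump
LOAD_FAST u → push 158
RETURN_VALUE → return 158.

158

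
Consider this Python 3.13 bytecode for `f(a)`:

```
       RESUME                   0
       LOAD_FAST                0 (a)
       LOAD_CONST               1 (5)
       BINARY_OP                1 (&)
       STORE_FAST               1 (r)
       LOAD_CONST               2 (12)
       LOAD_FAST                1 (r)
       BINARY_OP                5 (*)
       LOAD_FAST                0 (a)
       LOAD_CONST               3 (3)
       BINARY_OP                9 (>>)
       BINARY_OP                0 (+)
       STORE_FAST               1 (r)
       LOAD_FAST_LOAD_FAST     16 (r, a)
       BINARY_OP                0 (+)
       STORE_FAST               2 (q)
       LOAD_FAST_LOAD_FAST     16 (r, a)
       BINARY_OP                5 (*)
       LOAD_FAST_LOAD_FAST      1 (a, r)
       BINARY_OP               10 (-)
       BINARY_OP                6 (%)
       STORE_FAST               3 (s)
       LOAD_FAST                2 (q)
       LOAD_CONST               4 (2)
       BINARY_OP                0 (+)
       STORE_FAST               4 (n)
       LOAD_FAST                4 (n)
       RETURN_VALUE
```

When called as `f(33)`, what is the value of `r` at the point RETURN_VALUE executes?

LOAD_FAST a → push 33. Stack: [33]
LOAD_CONST → push 5. Stack: [33, 5]
BINARY_OP & → 33 & 5 = 1. Stack: [1]
STORE_FAST r → r=1. Stack: []
LOAD_CONST → push 12. Stack: [12]
LOAD_FAST r → push 1. Stack: [12, 1]
BINARY_OP * → 12 * 1 = 12. Stack: [12]
LOAD_FAST a → push 33. Stack: [12, 33]
LOAD_CONST → push 3. Stack: [12, 33, 3]
BINARY_OP >> → 33 >> 3 = 4. Stack: [12, 4]
BINARY_OP + → 12 + 4 = 16. Stack: [16]
STORE_FAST r → r=16. Stack: []
LOAD_FAST_LOAD_FAST r,a → push 16,33. Stack: [16, 33]
BINARY_OP + → 16 + 33 = 49. Stack: [49]
STORE_FAST q → q=49. Stack: []
LOAD_FAST_LOAD_FAST r,a → push 16,33. Stack: [16, 33]
BINARY_OP * → 16 * 33 = 528. Stack: [528]
LOAD_FAST_LOAD_FAST a,r → push 33,16. Stack: [528, 33, 16]
BINARY_OP - → 33 - 16 = 17. Stack: [528, 17]
BINARY_OP % → 528 % 17 = 1. Stack: [1]
STORE_FAST s → s=1. Stack: []
LOAD_FAST q → push 49. Stack: [49]
LOAD_CONST → push 2. Stack: [49, 2]
BINARY_OP + → 49 + 2 = 51. Stack: [51]
STORE_FAST n → n=51. Stack: []
LOAD_FAST n → push 51. Stack: [51]
RETURN_VALUE → return 51.

16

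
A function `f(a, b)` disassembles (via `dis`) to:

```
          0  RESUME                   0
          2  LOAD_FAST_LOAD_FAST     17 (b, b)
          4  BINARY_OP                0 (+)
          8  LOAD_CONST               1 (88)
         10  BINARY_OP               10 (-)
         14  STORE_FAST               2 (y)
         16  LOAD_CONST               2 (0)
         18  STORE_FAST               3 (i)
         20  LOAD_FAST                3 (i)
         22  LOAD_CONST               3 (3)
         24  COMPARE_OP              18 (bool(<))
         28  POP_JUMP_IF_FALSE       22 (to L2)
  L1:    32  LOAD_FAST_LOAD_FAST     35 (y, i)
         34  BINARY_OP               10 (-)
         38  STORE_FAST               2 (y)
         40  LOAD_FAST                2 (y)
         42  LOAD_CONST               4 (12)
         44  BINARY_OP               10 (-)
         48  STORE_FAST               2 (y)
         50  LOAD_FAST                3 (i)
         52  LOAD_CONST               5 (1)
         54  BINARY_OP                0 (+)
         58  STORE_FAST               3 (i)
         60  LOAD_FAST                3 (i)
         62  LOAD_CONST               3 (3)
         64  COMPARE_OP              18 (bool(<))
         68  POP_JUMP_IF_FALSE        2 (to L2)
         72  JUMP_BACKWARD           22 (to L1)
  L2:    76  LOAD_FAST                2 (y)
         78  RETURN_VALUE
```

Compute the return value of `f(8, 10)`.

LOAD_FAST_LOAD_FAST b,b → push 10,10. Stack: [10, 10]
BINARY_OP + → 10 + 10 = 20. Stack: [20]
LOAD_CONST → push 88. Stack: [20, 88]
BINARY_OP - → 20 - 88 = -68. Stack: [-68]
STORE_FAST y → y=-68. Stack: []
LOAD_CONST → push 0. Stack: [0]
STORE_FAST i → i=0. Stack: []
LOAD_FAST i → push 0. Stack: [0]
LOAD_CONST → push 3. Stack: [0, 3]
COMPARE_OP bool(<) → 0 vs 3 = True. Stack: [True]
POP_JUMP_IF_FALSE → pop True; no jump. Stack: []
LOAD_FAST_LOAD_FAST y,i → push -68,0. Stack: [-68, 0]
BINARY_OP - → -68 - 0 = -68. Stack: [-68]
STORE_FAST y → y=-68. Stack: []
LOAD_FAST y → push -68. Stack: [-68]
LOAD_CONST → push 12. Stack: [-68, 12]
BINARY_OP - → -68 - 12 = -80. Stack: [-80]
STORE_FAST y → y=-80. Stack: []
LOAD_FAST i → push 0. Stack: [0]
LOAD_CONST → push 1. Stack: [0, 1]
BINARY_OP + → 0 + 1 = 1. Stack: [1]
STORE_FAST i → i=1. Stack: []
LOAD_FAST i → push 1. Stack: [1]
LOAD_CONST → push 3. Stack: [1, 3]
COMPARE_OP bool(<) → 1 vs 3 = True. Stack: [True]
POP_JUMP_IF_FALSE → pop True; no jump. Stack: []
LOAD_FAST_LOAD_FAST y,i → push -80,1. Stack: [-80, 1]
BINARY_OP - → -80 - 1 = -81. Stack: [-81]
STORE_FAST y → y=-81. Stack: []
LOAD_FAST y → push -81. Stack: [-81]
LOAD_CONST → push 12. Stack: [-81, 12]
BINARY_OP - → -81 - 12 = -93. Stack: [-93]
STORE_FAST y → y=-93. Stack: []
LOAD_FAST i → push 1. Stack: [1]
LOAD_CONST → push 1. Stack: [1, 1]
BINARY_OP + → 1 + 1 = 2. Stack: [2]
STORE_FAST i → i=2. Stack: []
LOAD_FAST i → push 2. Stack: [2]
LOAD_CONST → push 3. Stack: [2, 3]
COMPARE_OP bool(<) → 2 vs 3 = True. Stack: [True]
POP_JUMP_IF_FALSE → pop True; no jump. Stack: []
LOAD_FAST_LOAD_FAST y,i → push -93,2. Stack: [-93, 2]
BINARY_OP - → -93 - 2 = -95. Stack: [-95]
STORE_FAST y → y=-95. Stack: []
LOAD_FAST y → push -95. Stack: [-95]
LOAD_CONST → push 12. Stack: [-95, 12]
BINARY_OP - → -95 - 12 = -107. Stack: [-107]
STORE_FAST y → y=-107. Stack: []
LOAD_FAST i → push 2. Stack: [2]
LOAD_CONST → push 1. Stack: [2, 1]
BINARY_OP + → 2 + 1 = 3. Stack: [3]
STORE_FAST i → i=3. Stack: []
LOAD_FAST i → push 3. Stack: [3]
LOAD_CONST → push 3. Stack: [3, 3]
COMPARE_OP bool(<) → 3 vs 3 = False. Stack: [False]
POP_JUMP_IF_FALSE → pop False; jump. Stack: []
LOAD_FAST y → push -107. Stack: [-107]
RETURN_VALUE → return -107.

-107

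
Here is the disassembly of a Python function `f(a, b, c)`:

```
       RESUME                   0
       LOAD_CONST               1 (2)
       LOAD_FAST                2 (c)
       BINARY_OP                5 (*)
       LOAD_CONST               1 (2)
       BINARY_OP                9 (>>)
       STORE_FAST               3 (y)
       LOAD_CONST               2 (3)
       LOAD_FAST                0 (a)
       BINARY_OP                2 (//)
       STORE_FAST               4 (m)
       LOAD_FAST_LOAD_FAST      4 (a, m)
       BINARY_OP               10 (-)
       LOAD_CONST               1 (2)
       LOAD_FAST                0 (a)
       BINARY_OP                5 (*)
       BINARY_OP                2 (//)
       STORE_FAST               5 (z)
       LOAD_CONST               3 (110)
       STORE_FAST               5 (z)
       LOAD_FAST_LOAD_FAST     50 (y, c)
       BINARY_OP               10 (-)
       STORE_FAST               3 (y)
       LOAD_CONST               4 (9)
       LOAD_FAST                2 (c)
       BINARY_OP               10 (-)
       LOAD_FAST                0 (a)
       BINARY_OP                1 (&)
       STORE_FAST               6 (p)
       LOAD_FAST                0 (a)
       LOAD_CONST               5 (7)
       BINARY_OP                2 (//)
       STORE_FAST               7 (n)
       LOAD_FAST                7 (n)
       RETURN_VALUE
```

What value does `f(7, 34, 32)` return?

LOAD_CONST → push 2. Stack: [2]
LOAD_FAST c → push 32. Stack: [2, 32]
BINARY_OP * → 2 * 32 = 64. Stack: [64]
LOAD_CONST → push 2. Stack: [64, 2]
BINARY_OP >> → 64 >> 2 = 16. Stack: [16]
STORE_FAST y → y=16. Stack: []
LOAD_CONST → push 3. Stack: [3]
LOAD_FAST a → push 7. Stack: [3, 7]
BINARY_OP // → 3 // 7 = 0. Stack: [0]
STORE_FAST m → m=0. Stack: []
LOAD_FAST_LOAD_FAST a,m → push 7,0. Stack: [7, 0]
BINARY_OP - → 7 - 0 = 7. Stack: [7]
LOAD_CONST → push 2. Stack: [7, 2]
LOAD_FAST a → push 7. Stack: [7, 2, 7]
BINARY_OP * → 2 * 7 = 14. Stack: [7, 14]
BINARY_OP // → 7 // 14 = 0. Stack: [0]
STORE_FAST z → z=0. Stack: []
LOAD_CONST → push 110. Stack: [110]
STORE_FAST z → z=110. Stack: []
LOAD_FAST_LOAD_FAST y,c → push 16,32. Stack: [16, 32]
BINARY_OP - → 16 - 32 = -16. Stack: [-16]
STORE_FAST y → y=-16. Stack: []
LOAD_CONST → push 9. Stack: [9]
LOAD_FAST c → push 32. Stack: [9, 32]
BINARY_OP - → 9 - 32 = -23. Stack: [-23]
LOAD_FAST a → push 7. Stack: [-23, 7]
BINARY_OP & → -23 & 7 = 1. Stack: [1]
STORE_FAST p → p=1. Stack: []
LOAD_FAST a → push 7. Stack: [7]
LOAD_CONST → push 7. Stack: [7, 7]
BINARY_OP // → 7 // 7 = 1. Stack: [1]
STORE_FAST n → n=1. Stack: []
LOAD_FAST n → push 1. Stack: [1]
RETURN_VALUE → return 1.

1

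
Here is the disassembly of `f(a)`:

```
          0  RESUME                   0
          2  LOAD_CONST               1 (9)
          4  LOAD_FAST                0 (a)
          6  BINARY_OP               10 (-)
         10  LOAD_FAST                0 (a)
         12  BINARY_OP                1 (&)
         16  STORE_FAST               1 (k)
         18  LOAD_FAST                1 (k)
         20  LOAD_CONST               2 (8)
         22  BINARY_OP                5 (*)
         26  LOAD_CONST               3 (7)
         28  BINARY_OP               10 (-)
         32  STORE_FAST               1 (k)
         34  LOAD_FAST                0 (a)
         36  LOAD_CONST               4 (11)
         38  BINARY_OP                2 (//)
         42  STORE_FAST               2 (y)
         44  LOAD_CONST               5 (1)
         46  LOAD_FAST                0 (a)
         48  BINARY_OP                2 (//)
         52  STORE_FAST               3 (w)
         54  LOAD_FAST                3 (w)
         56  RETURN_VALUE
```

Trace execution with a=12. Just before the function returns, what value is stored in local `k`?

89

LOAD_CONST → push 9. Stack: [9]
LOAD_FAST a → push 12. Stack: [9, 12]
BINARY_OP - → 9 - 12 = -3. Stack: [-3]
LOAD_FAST a → push 12. Stack: [-3, 12]
BINARY_OP & → -3 & 12 = 12. Stack: [12]
STORE_FAST k → k=12. Stack: []
LOAD_FAST k → push 12. Stack: [12]
LOAD_CONST → push 8. Stack: [12, 8]
BINARY_OP * → 12 * 8 = 96. Stack: [96]
LOAD_CONST → push 7. Stack: [96, 7]
BINARY_OP - → 96 - 7 = 89. Stack: [89]
STORE_FAST k → k=89. Stack: []
LOAD_FAST a → push 12. Stack: [12]
LOAD_CONST → push 11. Stack: [12, 11]
BINARY_OP // → 12 // 11 = 1. Stack: [1]
STORE_FAST y → y=1. Stack: []
LOAD_CONST → push 1. Stack: [1]
LOAD_FAST a → push 12. Stack: [1, 12]
BINARY_OP // → 1 // 12 = 0. Stack: [0]
STORE_FAST w → w=0. Stack: []
LOAD_FAST w → push 0. Stack: [0]
RETURN_VALUE → return 0.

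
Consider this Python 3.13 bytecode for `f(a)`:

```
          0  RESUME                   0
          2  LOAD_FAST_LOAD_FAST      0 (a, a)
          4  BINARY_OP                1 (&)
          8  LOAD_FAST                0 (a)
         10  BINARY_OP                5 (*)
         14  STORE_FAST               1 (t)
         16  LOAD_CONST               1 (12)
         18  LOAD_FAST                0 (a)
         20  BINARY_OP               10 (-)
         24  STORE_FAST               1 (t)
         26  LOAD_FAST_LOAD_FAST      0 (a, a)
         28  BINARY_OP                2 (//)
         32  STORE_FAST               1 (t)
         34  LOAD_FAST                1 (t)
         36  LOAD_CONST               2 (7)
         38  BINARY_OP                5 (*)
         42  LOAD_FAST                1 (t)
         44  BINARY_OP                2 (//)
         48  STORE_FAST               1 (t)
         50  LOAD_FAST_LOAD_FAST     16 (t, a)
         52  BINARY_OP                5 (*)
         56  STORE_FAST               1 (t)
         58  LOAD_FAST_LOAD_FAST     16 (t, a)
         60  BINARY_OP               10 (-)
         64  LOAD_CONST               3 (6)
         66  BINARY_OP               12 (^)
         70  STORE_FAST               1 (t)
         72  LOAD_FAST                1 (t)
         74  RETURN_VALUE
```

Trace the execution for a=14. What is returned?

82

LOAD_FAST_LOAD_FAST a,a → push 14,14. Stack: [14, 14]
BINARY_OP & → 14 & 14 = 14. Stack: [14]
LOAD_FAST a → push 14. Stack: [14, 14]
BINARY_OP * → 14 * 14 = 196. Stack: [196]
STORE_FAST t → t=196. Stack: []
LOAD_CONST → push 12. Stack: [12]
LOAD_FAST a → push 14. Stack: [12, 14]
BINARY_OP - → 12 - 14 = -2. Stack: [-2]
STORE_FAST t → t=-2. Stack: []
LOAD_FAST_LOAD_FAST a,a → push 14,14. Stack: [14, 14]
BINARY_OP // → 14 // 14 = 1. Stack: [1]
STORE_FAST t → t=1. Stack: []
LOAD_FAST t → push 1. Stack: [1]
LOAD_CONST → push 7. Stack: [1, 7]
BINARY_OP * → 1 * 7 = 7. Stack: [7]
LOAD_FAST t → push 1. Stack: [7, 1]
BINARY_OP // → 7 // 1 = 7. Stack: [7]
STORE_FAST t → t=7. Stack: []
LOAD_FAST_LOAD_FAST t,a → push 7,14. Stack: [7, 14]
BINARY_OP * → 7 * 14 = 98. Stack: [98]
STORE_FAST t → t=98. Stack: []
LOAD_FAST_LOAD_FAST t,a → push 98,14. Stack: [98, 14]
BINARY_OP - → 98 - 14 = 84. Stack: [84]
LOAD_CONST → push 6. Stack: [84, 6]
BINARY_OP ^ → 84 ^ 6 = 82. Stack: [82]
STORE_FAST t → t=82. Stack: []
LOAD_FAST t → push 82. Stack: [82]
RETURN_VALUE → return 82.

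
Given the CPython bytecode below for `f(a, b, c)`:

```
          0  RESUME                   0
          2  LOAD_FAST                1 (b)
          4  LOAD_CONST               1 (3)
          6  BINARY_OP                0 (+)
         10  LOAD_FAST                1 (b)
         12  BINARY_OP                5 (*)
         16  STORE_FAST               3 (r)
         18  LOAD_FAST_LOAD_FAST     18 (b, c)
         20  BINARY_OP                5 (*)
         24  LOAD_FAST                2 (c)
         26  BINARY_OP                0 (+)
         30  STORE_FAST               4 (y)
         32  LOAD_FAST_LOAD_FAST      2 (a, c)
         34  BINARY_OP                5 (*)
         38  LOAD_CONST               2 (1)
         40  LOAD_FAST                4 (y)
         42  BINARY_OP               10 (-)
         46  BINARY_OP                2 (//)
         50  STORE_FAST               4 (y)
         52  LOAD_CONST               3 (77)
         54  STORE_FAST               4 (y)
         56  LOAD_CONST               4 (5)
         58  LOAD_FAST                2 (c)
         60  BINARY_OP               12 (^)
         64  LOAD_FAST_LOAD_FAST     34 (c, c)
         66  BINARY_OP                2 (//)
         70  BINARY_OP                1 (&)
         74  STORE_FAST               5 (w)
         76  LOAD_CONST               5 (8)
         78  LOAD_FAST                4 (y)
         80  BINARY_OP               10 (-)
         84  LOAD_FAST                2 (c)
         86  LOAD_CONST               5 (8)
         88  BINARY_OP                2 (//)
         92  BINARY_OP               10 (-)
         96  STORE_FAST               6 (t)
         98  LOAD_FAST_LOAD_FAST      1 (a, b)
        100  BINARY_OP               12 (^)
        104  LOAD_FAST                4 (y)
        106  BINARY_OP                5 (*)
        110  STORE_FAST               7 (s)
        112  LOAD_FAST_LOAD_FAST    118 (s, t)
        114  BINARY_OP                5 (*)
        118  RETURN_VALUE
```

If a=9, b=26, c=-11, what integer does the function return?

-98021

LOAD_FAST b → push 26. Stack: [26]
LOAD_CONST → push 3. Stack: [26, 3]
BINARY_OP + → 26 + 3 = 29. Stack: [29]
LOAD_FAST b → push 26. Stack: [29, 26]
BINARY_OP * → 29 * 26 = 754. Stack: [754]
STORE_FAST r → r=754. Stack: []
LOAD_FAST_LOAD_FAST b,c → push 26,-11. Stack: [26, -11]
BINARY_OP * → 26 * -11 = -286. Stack: [-286]
LOAD_FAST c → push -11. Stack: [-286, -11]
BINARY_OP + → -286 + -11 = -297. Stack: [-297]
STORE_FAST y → y=-297. Stack: []
LOAD_FAST_LOAD_FAST a,c → push 9,-11. Stack: [9, -11]
BINARY_OP * → 9 * -11 = -99. Stack: [-99]
LOAD_CONST → push 1. Stack: [-99, 1]
LOAD_FAST y → push -297. Stack: [-99, 1, -297]
BINARY_OP - → 1 - -297 = 298. Stack: [-99, 298]
BINARY_OP // → -99 // 298 = -1. Stack: [-1]
STORE_FAST y → y=-1. Stack: []
LOAD_CONST → push 77. Stack: [77]
STORE_FAST y → y=77. Stack: []
LOAD_CONST → push 5. Stack: [5]
LOAD_FAST c → push -11. Stack: [5, -11]
BINARY_OP ^ → 5 ^ -11 = -16. Stack: [-16]
LOAD_FAST_LOAD_FAST c,c → push -11,-11. Stack: [-16, -11, -11]
BINARY_OP // → -11 // -11 = 1. Stack: [-16, 1]
BINARY_OP & → -16 & 1 = 0. Stack: [0]
STORE_FAST w → w=0. Stack: []
LOAD_CONST → push 8. Stack: [8]
LOAD_FAST y → push 77. Stack: [8, 77]
BINARY_OP - → 8 - 77 = -69. Stack: [-69]
LOAD_FAST c → push -11. Stack: [-69, -11]
LOAD_CONST → push 8. Stack: [-69, -11, 8]
BINARY_OP // → -11 // 8 = -2. Stack: [-69, -2]
BINARY_OP - → -69 - -2 = -67. Stack: [-67]
STORE_FAST t → t=-67. Stack: []
LOAD_FAST_LOAD_FAST a,b → push 9,26. Stack: [9, 26]
BINARY_OP ^ → 9 ^ 26 = 19. Stack: [19]
LOAD_FAST y → push 77. Stack: [19, 77]
BINARY_OP * → 19 * 77 = 1463. Stack: [1463]
STORE_FAST s → s=1463. Stack: []
LOAD_FAST_LOAD_FAST s,t → push 1463,-67. Stack: [1463, -67]
BINARY_OP * → 1463 * -67 = -98021. Stack: [-98021]
RETURN_VALUE → return -98021.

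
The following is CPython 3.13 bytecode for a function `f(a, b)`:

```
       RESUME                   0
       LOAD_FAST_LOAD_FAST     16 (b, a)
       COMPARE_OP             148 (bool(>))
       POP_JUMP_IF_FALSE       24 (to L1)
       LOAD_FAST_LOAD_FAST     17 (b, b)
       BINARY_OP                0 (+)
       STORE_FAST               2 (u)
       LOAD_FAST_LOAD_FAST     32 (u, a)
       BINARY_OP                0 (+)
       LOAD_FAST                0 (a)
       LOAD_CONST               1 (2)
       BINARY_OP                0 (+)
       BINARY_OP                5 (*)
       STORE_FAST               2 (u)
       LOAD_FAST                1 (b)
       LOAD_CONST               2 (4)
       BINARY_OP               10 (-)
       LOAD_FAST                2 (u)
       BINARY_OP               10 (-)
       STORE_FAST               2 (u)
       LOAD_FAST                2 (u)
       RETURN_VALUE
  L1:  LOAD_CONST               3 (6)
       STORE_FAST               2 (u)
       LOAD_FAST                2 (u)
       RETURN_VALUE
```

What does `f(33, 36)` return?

-3643

LOAD_FAST_LOAD_FAST b,a → push 36,33. Stack: [36, 33]
COMPARE_OP bool(>) → 36 vs 33 = True. Stack: [True]
POP_JUMP_IF_FALSE → pop True; no jump. Stack: []
LOAD_FAST_LOAD_FAST b,b → push 36,36. Stack: [36, 36]
BINARY_OP + → 36 + 36 = 72. Stack: [72]
STORE_FAST u → u=72. Stack: []
LOAD_FAST_LOAD_FAST u,a → push 72,33. Stack: [72, 33]
BINARY_OP + → 72 + 33 = 105. Stack: [105]
LOAD_FAST a → push 33. Stack: [105, 33]
LOAD_CONST → push 2. Stack: [105, 33, 2]
BINARY_OP + → 33 + 2 = 35. Stack: [105, 35]
BINARY_OP * → 105 * 35 = 3675. Stack: [3675]
STORE_FAST u → u=3675. Stack: []
LOAD_FAST b → push 36. Stack: [36]
LOAD_CONST → push 4. Stack: [36, 4]
BINARY_OP - → 36 - 4 = 32. Stack: [32]
LOAD_FAST u → push 3675. Stack: [32, 3675]
BINARY_OP - → 32 - 3675 = -3643. Stack: [-3643]
STORE_FAST u → u=-3643. Stack: []
LOAD_FAST u → push -3643. Stack: [-3643]
RETURN_VALUE → return -3643.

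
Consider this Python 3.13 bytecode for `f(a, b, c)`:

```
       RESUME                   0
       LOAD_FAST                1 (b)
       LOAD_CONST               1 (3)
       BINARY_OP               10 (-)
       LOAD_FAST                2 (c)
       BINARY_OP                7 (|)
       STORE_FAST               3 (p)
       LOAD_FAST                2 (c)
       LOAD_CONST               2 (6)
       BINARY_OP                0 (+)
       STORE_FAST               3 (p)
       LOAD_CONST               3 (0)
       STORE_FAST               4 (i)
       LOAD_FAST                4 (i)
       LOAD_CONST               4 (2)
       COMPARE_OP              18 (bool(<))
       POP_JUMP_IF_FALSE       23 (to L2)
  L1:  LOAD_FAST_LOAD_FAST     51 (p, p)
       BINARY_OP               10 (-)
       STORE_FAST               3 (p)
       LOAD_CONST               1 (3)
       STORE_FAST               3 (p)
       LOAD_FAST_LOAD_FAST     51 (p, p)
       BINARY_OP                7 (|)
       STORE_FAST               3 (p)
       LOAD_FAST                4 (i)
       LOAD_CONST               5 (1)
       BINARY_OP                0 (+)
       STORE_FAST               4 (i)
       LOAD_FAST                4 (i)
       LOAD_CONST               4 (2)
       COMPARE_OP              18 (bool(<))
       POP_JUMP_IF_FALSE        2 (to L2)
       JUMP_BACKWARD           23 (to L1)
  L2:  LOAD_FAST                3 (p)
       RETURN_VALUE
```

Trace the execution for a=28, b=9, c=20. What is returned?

LOAD_FAST b → push 9. Stack: [9]
LOAD_CONST → push 3. Stack: [9, 3]
BINARY_OP - → 9 - 3 = 6. Stack: [6]
LOAD_FAST c → push 20. Stack: [6, 20]
BINARY_OP | → 6 | 20 = 22. Stack: [22]
STORE_FAST p → p=22. Stack: []
LOAD_FAST c → push 20. Stack: [20]
LOAD_CONST → push 6. Stack: [20, 6]
BINARY_OP + → 20 + 6 = 26. Stack: [26]
STORE_FAST p → p=26. Stack: []
LOAD_CONST → push 0. Stack: [0]
STORE_FAST i → i=0. Stack: []
LOAD_FAST i → push 0. Stack: [0]
LOAD_CONST → push 2. Stack: [0, 2]
COMPARE_OP bool(<) → 0 vs 2 = True. Stack: [True]
POP_JUMP_IF_FALSE → pop True; no jump. Stack: []
LOAD_FAST_LOAD_FAST p,p → push 26,26. Stack: [26, 26]
BINARY_OP - → 26 - 26 = 0. Stack: [0]
STORE_FAST p → p=0. Stack: []
LOAD_CONST → push 3. Stack: [3]
STORE_FAST p → p=3. Stack: []
LOAD_FAST_LOAD_FAST p,p → push 3,3. Stack: [3, 3]
BINARY_OP | → 3 | 3 = 3. Stack: [3]
STORE_FAST p → p=3. Stack: []
LOAD_FAST i → push 0. Stack: [0]
LOAD_CONST → push 1. Stack: [0, 1]
BINARY_OP + → 0 + 1 = 1. Stack: [1]
STORE_FAST i → i=1. Stack: []
LOAD_FAST i → push 1. Stack: [1]
LOAD_CONST → push 2. Stack: [1, 2]
COMPARE_OP bool(<) → 1 vs 2 = True. Stack: [True]
POP_JUMP_IF_FALSE → pop True; no jump. Stack: []
LOAD_FAST_LOAD_FAST p,p → push 3,3. Stack: [3, 3]
BINARY_OP - → 3 - 3 = 0. Stack: [0]
STORE_FAST p → p=0. Stack: []
LOAD_CONST → push 3. Stack: [3]
STORE_FAST p → p=3. Stack: []
LOAD_FAST_LOAD_FAST p,p → push 3,3. Stack: [3, 3]
BINARY_OP | → 3 | 3 = 3. Stack: [3]
STORE_FAST p → p=3. Stack: []
LOAD_FAST i → push 1. Stack: [1]
LOAD_CONST → push 1. Stack: [1, 1]
BINARY_OP + → 1 + 1 = 2. Stack: [2]
STORE_FAST i → i=2. Stack: []
LOAD_FAST i → push 2. Stack: [2]
LOAD_CONST → push 2. Stack: [2, 2]
COMPARE_OP bool(<) → 2 vs 2 = False. Stack: [False]
POP_JUMP_IF_FALSE → pop False; jump. Stack: []
LOAD_FAST p → push 3. Stack: [3]
RETURN_VALUE → return 3.

3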